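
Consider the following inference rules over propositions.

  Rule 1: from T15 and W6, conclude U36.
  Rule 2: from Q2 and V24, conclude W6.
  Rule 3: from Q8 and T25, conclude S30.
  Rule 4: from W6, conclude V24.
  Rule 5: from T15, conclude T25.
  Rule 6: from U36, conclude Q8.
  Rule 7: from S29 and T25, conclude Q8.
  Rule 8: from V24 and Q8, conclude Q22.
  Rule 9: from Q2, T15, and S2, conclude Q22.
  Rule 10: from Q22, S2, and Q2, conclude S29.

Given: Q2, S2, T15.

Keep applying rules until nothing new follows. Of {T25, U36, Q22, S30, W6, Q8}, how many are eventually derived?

4

Q2, T15, and S2 hold, so Q22 follows (Rule 9).
T15 holds, so T25 follows (Rule 5).
From Q22, S2, and Q2, Rule 10 gives S29.
From S29 and T25, Rule 7 gives Q8.
Q8 and T25 hold, so S30 follows (Rule 3).
T25: reached.
U36 would need T15 and W6 (Rule 1), but W6 is never established.
Q22: reached.
S30: reached.
W6 would need Q2 and V24 (Rule 2), but V24 is never established.
Q8: reached.
Reached: T25, Q22, S30, and Q8 — 4 of the 6.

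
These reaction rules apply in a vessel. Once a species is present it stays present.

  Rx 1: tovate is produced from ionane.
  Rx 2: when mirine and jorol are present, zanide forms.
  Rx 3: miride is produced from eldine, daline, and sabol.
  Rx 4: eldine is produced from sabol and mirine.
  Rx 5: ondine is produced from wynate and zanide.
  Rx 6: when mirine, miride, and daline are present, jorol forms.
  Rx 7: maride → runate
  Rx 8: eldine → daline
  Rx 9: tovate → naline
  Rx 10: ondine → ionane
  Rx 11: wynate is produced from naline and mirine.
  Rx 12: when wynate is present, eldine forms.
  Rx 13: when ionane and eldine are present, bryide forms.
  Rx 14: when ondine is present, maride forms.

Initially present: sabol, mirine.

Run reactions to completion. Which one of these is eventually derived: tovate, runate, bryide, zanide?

sabol and mirine present → eldine forms (Rx 4).
eldine present → daline forms (Rx 8).
eldine, daline, and sabol present → miride forms (Rx 3).
mirine, miride, and daline present → jorol forms (Rx 6).
mirine and jorol present → zanide forms (Rx 2).
runate would need maride (Rx 7), but maride never forms. tovate would need ionane (Rx 1), but ionane never forms. bryide would need ionane and eldine (Rx 13), but ionane never forms.

zanide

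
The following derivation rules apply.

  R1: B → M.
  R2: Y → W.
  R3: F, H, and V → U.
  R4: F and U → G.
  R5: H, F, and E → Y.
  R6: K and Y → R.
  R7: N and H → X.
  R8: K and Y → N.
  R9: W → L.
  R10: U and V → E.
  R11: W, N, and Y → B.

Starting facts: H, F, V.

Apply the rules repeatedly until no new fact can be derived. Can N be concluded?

No

N would need K and Y (R8), but K is never established.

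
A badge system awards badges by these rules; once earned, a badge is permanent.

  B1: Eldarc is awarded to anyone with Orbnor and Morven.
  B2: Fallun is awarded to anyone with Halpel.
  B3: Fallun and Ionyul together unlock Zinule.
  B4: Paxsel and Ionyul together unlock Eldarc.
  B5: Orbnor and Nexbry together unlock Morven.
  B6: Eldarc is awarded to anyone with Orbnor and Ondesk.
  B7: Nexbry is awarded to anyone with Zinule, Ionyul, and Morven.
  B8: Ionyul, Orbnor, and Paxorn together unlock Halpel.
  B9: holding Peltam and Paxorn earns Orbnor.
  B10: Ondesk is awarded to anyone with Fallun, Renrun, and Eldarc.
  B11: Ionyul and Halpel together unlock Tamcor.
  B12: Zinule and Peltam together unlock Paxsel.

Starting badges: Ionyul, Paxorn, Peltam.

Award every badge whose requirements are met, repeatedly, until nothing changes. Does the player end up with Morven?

Morven would need Orbnor and Nexbry (B5), but Nexbry is never earned.

No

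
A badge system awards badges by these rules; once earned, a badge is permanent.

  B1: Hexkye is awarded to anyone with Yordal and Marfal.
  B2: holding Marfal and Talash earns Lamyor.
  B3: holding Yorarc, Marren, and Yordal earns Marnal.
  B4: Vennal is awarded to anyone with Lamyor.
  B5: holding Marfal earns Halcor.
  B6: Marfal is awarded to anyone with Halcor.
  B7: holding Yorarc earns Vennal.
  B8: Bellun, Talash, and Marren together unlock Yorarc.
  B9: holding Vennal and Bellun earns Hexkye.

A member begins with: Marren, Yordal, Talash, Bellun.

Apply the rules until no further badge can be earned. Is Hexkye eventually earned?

Yes

With Bellun, Talash, and Marren, Yorarc is earned (B8).
With Yorarc, Vennal is earned (B7).
With Vennal and Bellun, Hexkye is earned (B9).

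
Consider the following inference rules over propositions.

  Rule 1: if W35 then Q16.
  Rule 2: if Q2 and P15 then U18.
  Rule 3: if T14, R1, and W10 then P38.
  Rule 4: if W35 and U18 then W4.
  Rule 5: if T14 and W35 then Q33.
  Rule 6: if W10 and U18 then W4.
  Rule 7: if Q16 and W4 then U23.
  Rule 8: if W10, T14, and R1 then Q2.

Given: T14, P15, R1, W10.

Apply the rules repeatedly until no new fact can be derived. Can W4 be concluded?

Yes

W10, T14, and R1 hold, so Q2 follows (Rule 8).
From Q2 and P15, Rule 2 gives U18.
W10 and U18 hold, so W4 follows (Rule 6).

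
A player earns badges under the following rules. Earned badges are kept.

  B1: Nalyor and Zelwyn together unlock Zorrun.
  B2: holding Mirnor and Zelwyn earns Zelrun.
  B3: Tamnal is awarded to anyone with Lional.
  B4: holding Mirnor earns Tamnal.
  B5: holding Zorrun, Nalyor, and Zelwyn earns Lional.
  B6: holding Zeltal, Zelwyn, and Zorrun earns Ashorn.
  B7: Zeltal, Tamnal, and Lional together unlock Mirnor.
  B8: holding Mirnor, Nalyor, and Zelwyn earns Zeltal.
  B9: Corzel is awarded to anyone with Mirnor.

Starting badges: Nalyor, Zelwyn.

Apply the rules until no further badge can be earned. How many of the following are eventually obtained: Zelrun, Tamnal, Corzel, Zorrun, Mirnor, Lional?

With Nalyor and Zelwyn, Zorrun is earned (B1).
With Zorrun, Nalyor, and Zelwyn, Lional is earned (B5).
With Lional, Tamnal is earned (B3).
Zelrun would need Mirnor and Zelwyn (B2), but Mirnor is never earned.
Tamnal: reached.
Corzel would need Mirnor (B9), but Mirnor is never earned.
Zorrun: reached.
Mirnor would need Zeltal, Tamnal, and Lional (B7), but Zeltal is never earned.
Lional: reached.
Reached: Tamnal, Zorrun, and Lional — 3 of the 6.

3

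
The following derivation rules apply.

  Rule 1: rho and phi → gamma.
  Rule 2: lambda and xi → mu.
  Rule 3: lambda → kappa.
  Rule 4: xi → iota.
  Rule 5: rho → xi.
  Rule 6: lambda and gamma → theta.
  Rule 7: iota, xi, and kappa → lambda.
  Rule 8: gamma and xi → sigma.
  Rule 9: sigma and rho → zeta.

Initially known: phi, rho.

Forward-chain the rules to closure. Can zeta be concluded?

Yes

rho and phi hold, so gamma follows (Rule 1).
From rho, Rule 5 gives xi.
gamma and xi hold, so sigma follows (Rule 8).
sigma and rho hold, so zeta follows (Rule 9).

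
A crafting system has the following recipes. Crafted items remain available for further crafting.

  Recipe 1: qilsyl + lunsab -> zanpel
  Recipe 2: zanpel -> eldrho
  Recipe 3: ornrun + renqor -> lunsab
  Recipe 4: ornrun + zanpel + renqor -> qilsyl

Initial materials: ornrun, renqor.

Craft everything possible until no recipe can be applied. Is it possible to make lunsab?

ornrun + renqor -> lunsab (Recipe 3).

Yes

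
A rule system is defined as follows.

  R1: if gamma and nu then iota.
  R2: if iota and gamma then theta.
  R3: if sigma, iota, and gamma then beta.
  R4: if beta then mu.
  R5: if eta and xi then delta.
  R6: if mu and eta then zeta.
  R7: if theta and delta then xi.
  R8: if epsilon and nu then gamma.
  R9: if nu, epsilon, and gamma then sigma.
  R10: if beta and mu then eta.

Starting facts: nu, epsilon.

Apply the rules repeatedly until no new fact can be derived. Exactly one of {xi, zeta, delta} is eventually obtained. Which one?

epsilon and nu hold, so gamma follows (R8).
nu, epsilon, and gamma hold, so sigma follows (R9).
gamma and nu hold, so iota follows (R1).
From sigma, iota, and gamma, R3 gives beta.
beta holds, so mu follows (R4).
From beta and mu, R10 gives eta.
From mu and eta, R6 gives zeta.
delta would need eta and xi (R5), but xi is never established. xi would need theta and delta (R7), but delta is never established.

zeta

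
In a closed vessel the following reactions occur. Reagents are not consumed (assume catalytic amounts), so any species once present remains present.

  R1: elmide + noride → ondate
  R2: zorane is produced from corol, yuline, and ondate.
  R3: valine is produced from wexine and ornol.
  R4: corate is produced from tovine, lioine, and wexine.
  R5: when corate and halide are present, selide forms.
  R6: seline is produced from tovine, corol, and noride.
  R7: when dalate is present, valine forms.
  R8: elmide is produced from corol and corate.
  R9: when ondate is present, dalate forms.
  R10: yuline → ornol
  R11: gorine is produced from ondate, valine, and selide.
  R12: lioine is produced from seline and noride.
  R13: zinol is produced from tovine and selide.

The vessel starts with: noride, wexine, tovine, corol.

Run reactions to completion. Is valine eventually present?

tovine, corol, and noride present → seline forms (R6).
seline and noride present → lioine forms (R12).
tovine, lioine, and wexine present → corate forms (R4).
corol and corate present → elmide forms (R8).
elmide and noride present → ondate forms (R1).
ondate present → dalate forms (R9).
dalate present → valine forms (R7).

Yes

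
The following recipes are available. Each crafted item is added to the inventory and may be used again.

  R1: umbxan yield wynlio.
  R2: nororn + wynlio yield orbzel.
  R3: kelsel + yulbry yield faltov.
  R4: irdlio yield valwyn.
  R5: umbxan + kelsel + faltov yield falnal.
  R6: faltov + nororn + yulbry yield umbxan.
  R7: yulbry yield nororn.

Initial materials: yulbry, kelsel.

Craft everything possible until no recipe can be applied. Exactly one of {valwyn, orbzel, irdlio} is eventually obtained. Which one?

orbzel

yulbry → nororn (R7).
Using R3, kelsel and yulbry make faltov.
Using R6, faltov, nororn, and yulbry make umbxan.
umbxan → wynlio (R1).
nororn + wynlio → orbzel (R2).
No rule produces irdlio, and it is not given. valwyn would need irdlio (R4), but irdlio is never obtained.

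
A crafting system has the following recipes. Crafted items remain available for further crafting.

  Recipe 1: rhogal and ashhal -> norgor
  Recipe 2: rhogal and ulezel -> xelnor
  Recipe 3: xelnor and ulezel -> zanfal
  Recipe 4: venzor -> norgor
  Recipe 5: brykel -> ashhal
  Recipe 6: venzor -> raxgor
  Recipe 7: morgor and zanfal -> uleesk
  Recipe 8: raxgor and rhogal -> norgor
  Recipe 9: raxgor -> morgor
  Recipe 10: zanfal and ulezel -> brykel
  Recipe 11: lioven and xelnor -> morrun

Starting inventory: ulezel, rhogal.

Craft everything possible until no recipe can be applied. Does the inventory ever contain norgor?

Using Recipe 2, rhogal and ulezel make xelnor.
xelnor and ulezel -> zanfal (Recipe 3).
Using Recipe 10, zanfal and ulezel make brykel.
Using Recipe 5, brykel makes ashhal.
rhogal and ashhal -> norgor (Recipe 1).

Yes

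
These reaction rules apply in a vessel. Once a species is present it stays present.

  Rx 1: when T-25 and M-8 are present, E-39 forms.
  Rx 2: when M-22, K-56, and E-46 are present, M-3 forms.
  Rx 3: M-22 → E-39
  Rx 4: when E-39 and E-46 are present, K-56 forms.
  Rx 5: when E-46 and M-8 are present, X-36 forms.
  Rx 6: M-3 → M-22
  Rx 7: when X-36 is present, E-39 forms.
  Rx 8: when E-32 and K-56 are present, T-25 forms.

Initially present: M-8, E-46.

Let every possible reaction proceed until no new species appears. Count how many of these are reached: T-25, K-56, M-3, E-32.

E-46 and M-8 present → X-36 forms (Rx 5).
X-36 present → E-39 forms (Rx 7).
E-39 and E-46 present → K-56 forms (Rx 4).
T-25 would need E-32 and K-56 (Rx 8), but E-32 never forms.
K-56: reached.
M-3 would need M-22, K-56, and E-46 (Rx 2), but M-22 never forms.
No rule produces E-32, and it is not given.
Reached: K-56 — 1 of the 4.

1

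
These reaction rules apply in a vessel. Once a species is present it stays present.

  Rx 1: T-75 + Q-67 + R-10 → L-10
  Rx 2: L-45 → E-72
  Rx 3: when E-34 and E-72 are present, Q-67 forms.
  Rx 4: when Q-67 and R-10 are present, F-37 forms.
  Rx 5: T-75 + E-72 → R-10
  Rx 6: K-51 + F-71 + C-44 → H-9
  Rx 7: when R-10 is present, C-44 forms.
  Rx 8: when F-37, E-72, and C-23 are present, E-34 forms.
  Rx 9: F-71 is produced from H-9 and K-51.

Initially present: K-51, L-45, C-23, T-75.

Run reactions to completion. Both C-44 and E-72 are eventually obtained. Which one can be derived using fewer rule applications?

E-72

E-72: L-45 present → E-72 forms (Rx 2). [1 rule application]
C-44: L-45 present → E-72 forms (Rx 2). T-75 and E-72 present → R-10 forms (Rx 5). R-10 present → C-44 forms (Rx 7). [3 rule applications]
E-72 needs fewer.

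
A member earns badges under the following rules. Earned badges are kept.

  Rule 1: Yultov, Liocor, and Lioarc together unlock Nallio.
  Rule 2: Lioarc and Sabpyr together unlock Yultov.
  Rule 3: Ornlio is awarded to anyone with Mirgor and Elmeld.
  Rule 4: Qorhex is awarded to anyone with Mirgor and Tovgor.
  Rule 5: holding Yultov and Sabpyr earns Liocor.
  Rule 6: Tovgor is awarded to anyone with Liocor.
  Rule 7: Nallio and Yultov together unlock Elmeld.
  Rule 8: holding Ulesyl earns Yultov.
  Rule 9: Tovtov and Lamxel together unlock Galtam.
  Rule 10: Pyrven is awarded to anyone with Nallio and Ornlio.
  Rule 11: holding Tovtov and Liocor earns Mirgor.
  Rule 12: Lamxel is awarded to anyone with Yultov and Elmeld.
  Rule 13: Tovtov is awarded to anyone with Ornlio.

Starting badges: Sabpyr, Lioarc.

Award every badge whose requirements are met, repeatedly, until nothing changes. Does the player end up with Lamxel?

With Lioarc and Sabpyr, Yultov is earned (Rule 2).
With Yultov and Sabpyr, Liocor is earned (Rule 5).
With Yultov, Liocor, and Lioarc, Nallio is earned (Rule 1).
With Nallio and Yultov, Elmeld is earned (Rule 7).
With Yultov and Elmeld, Lamxel is earned (Rule 12).

Yes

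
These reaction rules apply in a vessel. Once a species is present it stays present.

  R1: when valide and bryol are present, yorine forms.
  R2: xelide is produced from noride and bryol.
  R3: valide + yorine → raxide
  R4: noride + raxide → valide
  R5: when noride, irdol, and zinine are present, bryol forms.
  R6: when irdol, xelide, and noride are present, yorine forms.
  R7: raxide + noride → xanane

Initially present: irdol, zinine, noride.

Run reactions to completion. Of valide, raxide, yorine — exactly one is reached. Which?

yorine

noride, irdol, and zinine present → bryol forms (R5).
noride and bryol present → xelide forms (R2).
irdol, xelide, and noride present → yorine forms (R6).
raxide would need valide and yorine (R3), but valide never forms. valide would need noride and raxide (R4), but raxide never forms.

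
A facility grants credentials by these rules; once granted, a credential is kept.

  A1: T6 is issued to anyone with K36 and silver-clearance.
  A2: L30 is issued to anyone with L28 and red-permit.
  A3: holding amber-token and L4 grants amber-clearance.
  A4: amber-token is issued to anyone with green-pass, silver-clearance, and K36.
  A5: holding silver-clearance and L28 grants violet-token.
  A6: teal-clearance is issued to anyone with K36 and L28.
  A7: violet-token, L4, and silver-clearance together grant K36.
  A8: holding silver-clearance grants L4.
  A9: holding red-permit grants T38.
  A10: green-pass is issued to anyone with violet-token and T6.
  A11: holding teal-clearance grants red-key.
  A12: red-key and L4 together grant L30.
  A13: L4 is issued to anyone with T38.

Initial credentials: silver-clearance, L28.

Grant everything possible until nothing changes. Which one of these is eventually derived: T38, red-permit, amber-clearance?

amber-clearance

Holding silver-clearance and L28 grants violet-token (A5).
Holding silver-clearance grants L4 (A8).
Holding violet-token, L4, and silver-clearance grants K36 (A7).
Holding K36 and silver-clearance grants T6 (A1).
Holding violet-token and T6 grants green-pass (A10).
Holding green-pass, silver-clearance, and K36 grants amber-token (A4).
Holding amber-token and L4 grants amber-clearance (A3).
No rule produces red-permit, and it is not given. T38 would need red-permit (A9), but red-permit is never granted.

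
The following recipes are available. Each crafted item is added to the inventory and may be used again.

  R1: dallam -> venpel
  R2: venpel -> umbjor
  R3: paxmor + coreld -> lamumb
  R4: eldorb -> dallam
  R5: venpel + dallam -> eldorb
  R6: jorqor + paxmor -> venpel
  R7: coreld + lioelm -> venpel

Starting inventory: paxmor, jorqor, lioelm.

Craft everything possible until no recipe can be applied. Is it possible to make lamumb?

No

lamumb would need paxmor and coreld (R3), but coreld is never obtained.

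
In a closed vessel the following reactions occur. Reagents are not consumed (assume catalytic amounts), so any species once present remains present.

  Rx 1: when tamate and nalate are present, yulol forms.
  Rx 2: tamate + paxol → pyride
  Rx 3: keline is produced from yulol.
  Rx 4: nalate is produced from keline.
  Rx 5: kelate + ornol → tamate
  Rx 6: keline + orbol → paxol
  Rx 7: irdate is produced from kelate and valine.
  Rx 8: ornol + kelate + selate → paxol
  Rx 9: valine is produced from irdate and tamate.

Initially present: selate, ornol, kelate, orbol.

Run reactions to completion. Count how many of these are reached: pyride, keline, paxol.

kelate and ornol present → tamate forms (Rx 5).
ornol, kelate, and selate present → paxol forms (Rx 8).
tamate and paxol present → pyride forms (Rx 2).
pyride: reached.
keline would need yulol (Rx 3), but yulol never forms.
paxol: reached.
Reached: pyride and paxol — 2 of the 3.

2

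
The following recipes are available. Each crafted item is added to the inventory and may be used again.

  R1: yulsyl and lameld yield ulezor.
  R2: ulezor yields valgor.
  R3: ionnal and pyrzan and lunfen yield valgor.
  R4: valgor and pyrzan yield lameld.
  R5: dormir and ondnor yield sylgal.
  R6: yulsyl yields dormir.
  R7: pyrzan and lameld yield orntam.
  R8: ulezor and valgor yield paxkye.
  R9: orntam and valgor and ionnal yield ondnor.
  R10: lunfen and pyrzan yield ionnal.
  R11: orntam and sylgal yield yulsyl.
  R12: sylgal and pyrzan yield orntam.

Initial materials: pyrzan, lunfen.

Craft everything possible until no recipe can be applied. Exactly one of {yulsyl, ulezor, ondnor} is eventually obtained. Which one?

Using R10, lunfen and pyrzan make ionnal.
Using R3, ionnal, pyrzan, and lunfen make valgor.
valgor and pyrzan → lameld (R4).
Using R7, pyrzan and lameld make orntam.
orntam and valgor and ionnal → ondnor (R9).
yulsyl would need orntam and sylgal (R11), but sylgal is never obtained. ulezor would need yulsyl and lameld (R1), but yulsyl is never obtained.

ondnor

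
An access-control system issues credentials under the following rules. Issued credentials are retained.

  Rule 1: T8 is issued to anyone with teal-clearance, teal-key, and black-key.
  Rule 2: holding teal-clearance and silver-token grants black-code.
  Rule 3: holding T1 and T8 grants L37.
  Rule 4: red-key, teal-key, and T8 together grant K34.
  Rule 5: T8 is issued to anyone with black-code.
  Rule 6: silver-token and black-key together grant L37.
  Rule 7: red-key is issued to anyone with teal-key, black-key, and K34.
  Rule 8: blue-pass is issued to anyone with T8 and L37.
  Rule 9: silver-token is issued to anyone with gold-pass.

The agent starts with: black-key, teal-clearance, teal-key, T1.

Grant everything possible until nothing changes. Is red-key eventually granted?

red-key would need teal-key, black-key, and K34 (Rule 7), but K34 is never granted.

No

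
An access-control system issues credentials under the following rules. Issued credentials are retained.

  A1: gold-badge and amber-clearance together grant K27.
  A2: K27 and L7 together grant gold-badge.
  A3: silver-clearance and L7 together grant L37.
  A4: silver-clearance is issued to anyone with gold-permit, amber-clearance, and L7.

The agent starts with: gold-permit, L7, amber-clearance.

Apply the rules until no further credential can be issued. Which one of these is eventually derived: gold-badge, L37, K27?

L37

Holding gold-permit, amber-clearance, and L7 grants silver-clearance (A4).
Holding silver-clearance and L7 grants L37 (A3).
gold-badge would need K27 and L7 (A2), but K27 is never granted. K27 would need gold-badge and amber-clearance (A1), but gold-badge is never granted.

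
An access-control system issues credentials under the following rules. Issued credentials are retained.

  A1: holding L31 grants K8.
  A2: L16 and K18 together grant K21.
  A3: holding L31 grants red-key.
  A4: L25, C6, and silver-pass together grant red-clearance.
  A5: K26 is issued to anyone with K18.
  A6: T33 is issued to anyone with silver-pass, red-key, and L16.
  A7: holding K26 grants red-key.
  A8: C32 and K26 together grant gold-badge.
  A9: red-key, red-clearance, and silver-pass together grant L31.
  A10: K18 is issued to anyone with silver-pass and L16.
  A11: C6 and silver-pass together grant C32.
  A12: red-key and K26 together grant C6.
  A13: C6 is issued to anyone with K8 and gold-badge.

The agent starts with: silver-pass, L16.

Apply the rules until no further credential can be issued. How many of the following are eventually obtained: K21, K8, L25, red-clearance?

1

Holding silver-pass and L16 grants K18 (A10).
Holding L16 and K18 grants K21 (A2).
K21: reached.
K8 would need L31 (A1), but L31 is never granted.
No rule produces L25, and it is not given.
red-clearance would need L25, C6, and silver-pass (A4), but L25 is never granted.
Reached: K21 — 1 of the 4.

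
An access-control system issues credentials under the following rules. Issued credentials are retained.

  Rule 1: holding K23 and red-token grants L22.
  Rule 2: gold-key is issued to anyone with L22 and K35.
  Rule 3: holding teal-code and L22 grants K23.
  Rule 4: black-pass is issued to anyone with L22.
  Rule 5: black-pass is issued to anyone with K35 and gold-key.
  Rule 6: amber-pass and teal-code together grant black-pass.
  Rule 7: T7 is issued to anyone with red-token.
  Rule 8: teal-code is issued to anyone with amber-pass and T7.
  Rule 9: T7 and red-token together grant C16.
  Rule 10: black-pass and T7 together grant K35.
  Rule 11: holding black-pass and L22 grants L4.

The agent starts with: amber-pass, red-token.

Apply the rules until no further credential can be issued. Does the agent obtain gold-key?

gold-key would need L22 and K35 (Rule 2), but L22 is never granted.

No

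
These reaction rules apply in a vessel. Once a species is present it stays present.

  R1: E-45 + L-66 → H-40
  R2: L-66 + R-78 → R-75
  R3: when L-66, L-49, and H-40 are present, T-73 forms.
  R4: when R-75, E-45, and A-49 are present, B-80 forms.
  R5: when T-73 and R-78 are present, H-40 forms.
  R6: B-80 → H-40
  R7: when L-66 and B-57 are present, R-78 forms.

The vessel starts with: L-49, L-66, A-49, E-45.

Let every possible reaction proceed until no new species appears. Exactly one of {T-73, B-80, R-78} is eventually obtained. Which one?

T-73

E-45 and L-66 present → H-40 forms (R1).
L-66, L-49, and H-40 present → T-73 forms (R3).
B-80 would need R-75, E-45, and A-49 (R4), but R-75 never forms. R-78 would need L-66 and B-57 (R7), but B-57 never forms.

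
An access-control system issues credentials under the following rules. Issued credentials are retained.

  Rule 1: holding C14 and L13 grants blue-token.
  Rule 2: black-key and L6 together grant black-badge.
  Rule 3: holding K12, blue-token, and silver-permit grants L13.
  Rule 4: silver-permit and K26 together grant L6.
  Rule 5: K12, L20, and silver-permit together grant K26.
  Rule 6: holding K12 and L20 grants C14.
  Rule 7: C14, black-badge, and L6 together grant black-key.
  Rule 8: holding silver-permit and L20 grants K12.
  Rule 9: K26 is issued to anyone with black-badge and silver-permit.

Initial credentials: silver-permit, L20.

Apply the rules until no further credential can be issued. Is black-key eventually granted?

black-key would need C14, black-badge, and L6 (Rule 7), but black-badge is never granted.

No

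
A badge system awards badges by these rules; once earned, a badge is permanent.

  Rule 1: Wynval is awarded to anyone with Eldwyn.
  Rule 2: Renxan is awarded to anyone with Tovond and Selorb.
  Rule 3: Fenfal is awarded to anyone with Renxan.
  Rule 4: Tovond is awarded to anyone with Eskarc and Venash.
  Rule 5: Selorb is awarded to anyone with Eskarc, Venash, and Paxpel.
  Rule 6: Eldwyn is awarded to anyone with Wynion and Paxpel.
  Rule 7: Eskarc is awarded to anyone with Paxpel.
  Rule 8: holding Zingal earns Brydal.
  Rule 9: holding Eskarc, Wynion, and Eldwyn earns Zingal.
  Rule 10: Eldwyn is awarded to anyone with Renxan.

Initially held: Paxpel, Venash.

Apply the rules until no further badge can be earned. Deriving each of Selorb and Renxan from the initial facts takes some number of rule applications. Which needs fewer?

Selorb

Selorb: With Paxpel, Eskarc is earned (Rule 7). With Eskarc, Venash, and Paxpel, Selorb is earned (Rule 5). [2 rule applications]
Renxan: With Paxpel, Eskarc is earned (Rule 7). With Eskarc, Venash, and Paxpel, Selorb is earned (Rule 5). With Eskarc and Venash, Tovond is earned (Rule 4). With Tovond and Selorb, Renxan is earned (Rule 2). [4 rule applications]
Selorb needs fewer.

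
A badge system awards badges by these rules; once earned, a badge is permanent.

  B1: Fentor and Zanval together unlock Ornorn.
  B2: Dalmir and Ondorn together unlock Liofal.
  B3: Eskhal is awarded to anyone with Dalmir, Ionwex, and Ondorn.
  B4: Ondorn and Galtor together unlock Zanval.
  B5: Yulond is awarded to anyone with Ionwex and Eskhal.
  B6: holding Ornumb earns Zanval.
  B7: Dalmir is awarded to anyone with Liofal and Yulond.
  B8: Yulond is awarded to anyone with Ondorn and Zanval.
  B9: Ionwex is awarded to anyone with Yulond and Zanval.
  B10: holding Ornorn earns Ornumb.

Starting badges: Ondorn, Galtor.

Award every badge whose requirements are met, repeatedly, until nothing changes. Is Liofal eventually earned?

Liofal would need Dalmir and Ondorn (B2), but Dalmir is never earned.

No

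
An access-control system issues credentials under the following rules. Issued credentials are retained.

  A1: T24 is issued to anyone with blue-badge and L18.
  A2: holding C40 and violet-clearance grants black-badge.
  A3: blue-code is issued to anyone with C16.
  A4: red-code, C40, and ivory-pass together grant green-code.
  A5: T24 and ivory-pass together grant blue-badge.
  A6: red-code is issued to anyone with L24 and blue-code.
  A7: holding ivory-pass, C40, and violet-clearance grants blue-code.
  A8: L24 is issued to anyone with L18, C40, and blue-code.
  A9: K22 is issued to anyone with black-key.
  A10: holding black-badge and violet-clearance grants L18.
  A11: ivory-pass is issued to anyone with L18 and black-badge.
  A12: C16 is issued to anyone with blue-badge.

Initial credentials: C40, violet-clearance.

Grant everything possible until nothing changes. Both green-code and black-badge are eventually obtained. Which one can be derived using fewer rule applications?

black-badge: Holding C40 and violet-clearance grants black-badge (A2). [1 rule application]
green-code: Holding C40 and violet-clearance grants black-badge (A2). Holding black-badge and violet-clearance grants L18 (A10). Holding L18 and black-badge grants ivory-pass (A11). Holding ivory-pass, C40, and violet-clearance grants blue-code (A7). Holding L18, C40, and blue-code grants L24 (A8). Holding L24 and blue-code grants red-code (A6). Holding red-code, C40, and ivory-pass grants green-code (A4). [7 rule applications]
black-badge needs fewer.

black-badge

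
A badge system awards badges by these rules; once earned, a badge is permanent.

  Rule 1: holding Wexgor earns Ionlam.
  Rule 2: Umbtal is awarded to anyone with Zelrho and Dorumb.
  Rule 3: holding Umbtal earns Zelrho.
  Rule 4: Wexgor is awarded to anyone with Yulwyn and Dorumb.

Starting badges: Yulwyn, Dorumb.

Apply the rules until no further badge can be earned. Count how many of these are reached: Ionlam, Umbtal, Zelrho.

1

With Yulwyn and Dorumb, Wexgor is earned (Rule 4).
With Wexgor, Ionlam is earned (Rule 1).
Ionlam: reached.
Umbtal would need Zelrho and Dorumb (Rule 2), but Zelrho is never earned.
Zelrho would need Umbtal (Rule 3), but Umbtal is never earned.
Reached: Ionlam — 1 of the 3.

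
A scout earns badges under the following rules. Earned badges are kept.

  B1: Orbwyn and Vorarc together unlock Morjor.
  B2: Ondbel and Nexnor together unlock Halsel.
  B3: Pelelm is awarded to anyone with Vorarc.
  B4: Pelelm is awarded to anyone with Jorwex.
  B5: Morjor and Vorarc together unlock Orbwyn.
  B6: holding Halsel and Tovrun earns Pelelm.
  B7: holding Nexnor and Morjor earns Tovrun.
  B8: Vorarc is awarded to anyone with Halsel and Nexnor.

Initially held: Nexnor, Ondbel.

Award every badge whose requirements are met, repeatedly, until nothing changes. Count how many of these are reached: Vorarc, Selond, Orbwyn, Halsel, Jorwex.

2

With Ondbel and Nexnor, Halsel is earned (B2).
With Halsel and Nexnor, Vorarc is earned (B8).
Vorarc: reached.
No rule produces Selond, and it is not given.
Orbwyn would need Morjor and Vorarc (B5), but Morjor is never earned.
Halsel: reached.
No rule produces Jorwex, and it is not given.
Reached: Vorarc and Halsel — 2 of the 5.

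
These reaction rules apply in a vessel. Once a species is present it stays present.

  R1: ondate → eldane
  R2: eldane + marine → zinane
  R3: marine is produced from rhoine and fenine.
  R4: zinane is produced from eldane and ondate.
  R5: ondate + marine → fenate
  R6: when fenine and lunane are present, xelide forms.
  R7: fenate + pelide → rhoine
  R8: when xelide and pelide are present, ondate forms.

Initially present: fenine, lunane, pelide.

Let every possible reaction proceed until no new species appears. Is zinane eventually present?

fenine and lunane present → xelide forms (R6).
xelide and pelide present → ondate forms (R8).
ondate present → eldane forms (R1).
eldane and ondate present → zinane forms (R4).

Yes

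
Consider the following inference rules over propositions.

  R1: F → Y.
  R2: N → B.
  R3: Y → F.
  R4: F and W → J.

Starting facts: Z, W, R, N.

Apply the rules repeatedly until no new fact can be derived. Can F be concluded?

No

F would need Y (R3), but Y is never established.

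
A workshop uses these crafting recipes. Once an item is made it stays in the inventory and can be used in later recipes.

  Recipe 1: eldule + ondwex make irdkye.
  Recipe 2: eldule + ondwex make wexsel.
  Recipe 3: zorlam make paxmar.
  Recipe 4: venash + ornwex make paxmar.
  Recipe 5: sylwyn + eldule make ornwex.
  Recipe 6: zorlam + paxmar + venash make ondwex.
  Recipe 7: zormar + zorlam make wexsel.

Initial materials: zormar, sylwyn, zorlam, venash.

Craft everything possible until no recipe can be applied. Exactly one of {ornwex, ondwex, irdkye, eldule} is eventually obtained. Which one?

ondwex

zorlam → paxmar (Recipe 3).
Using Recipe 6, zorlam, paxmar, and venash make ondwex.
irdkye would need eldule and ondwex (Recipe 1), but eldule is never obtained. No rule produces eldule, and it is not given. ornwex would need sylwyn and eldule (Recipe 5), but eldule is never obtained.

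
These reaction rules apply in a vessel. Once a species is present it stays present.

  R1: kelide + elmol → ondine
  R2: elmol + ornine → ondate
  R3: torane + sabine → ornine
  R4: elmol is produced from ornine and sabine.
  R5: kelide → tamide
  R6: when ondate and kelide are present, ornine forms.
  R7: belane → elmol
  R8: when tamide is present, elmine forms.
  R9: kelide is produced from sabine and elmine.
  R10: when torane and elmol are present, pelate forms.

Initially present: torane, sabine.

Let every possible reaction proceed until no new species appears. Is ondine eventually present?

ondine would need kelide and elmol (R1), but kelide never forms.

No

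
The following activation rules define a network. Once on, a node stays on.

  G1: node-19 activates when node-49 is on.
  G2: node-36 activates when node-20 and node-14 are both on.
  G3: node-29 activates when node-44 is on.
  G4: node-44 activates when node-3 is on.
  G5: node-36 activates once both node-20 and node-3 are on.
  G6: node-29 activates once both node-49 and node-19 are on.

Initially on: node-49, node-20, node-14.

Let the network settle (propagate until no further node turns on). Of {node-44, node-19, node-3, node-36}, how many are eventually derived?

2

node-49 is on, so node-19 activates (G1).
node-20 and node-14 are on, so node-36 activates (G2).
node-44 would need node-3 (G4), but node-3 never turns on.
node-19: reached.
No rule produces node-3, and it is not given.
node-36: reached.
Reached: node-19 and node-36 — 2 of the 4.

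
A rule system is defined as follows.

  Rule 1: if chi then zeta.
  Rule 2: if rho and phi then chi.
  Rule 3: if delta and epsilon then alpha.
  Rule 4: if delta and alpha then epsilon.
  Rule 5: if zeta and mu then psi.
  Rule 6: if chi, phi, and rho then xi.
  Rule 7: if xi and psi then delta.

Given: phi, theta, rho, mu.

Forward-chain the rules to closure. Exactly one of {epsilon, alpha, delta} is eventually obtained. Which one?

delta

rho and phi hold, so chi follows (Rule 2).
chi, phi, and rho hold, so xi follows (Rule 6).
From chi, Rule 1 gives zeta.
From zeta and mu, Rule 5 gives psi.
From xi and psi, Rule 7 gives delta.
alpha would need delta and epsilon (Rule 3), but epsilon is never established. epsilon would need delta and alpha (Rule 4), but alpha is never established.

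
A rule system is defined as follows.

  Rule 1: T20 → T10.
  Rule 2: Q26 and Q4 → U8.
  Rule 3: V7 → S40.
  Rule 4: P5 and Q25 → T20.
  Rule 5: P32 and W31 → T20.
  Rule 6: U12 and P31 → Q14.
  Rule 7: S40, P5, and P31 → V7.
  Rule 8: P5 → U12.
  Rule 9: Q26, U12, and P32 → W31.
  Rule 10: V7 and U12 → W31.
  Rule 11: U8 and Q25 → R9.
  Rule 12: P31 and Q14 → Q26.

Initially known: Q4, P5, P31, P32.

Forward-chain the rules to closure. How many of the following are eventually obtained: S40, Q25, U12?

P5 holds, so U12 follows (Rule 8).
S40 would need V7 (Rule 3), but V7 is never established.
No rule produces Q25, and it is not given.
U12: reached.
Reached: U12 — 1 of the 3.

1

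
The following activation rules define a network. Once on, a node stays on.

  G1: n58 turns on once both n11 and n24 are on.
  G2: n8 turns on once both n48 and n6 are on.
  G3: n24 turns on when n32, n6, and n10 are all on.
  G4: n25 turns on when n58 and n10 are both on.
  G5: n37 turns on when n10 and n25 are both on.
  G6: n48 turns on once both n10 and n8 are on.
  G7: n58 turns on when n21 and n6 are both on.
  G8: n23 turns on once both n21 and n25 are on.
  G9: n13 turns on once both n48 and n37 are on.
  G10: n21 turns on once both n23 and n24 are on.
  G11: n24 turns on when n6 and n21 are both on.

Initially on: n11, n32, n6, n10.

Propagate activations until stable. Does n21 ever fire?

n21 would need n23 and n24 (G10), but n23 never turns on.

No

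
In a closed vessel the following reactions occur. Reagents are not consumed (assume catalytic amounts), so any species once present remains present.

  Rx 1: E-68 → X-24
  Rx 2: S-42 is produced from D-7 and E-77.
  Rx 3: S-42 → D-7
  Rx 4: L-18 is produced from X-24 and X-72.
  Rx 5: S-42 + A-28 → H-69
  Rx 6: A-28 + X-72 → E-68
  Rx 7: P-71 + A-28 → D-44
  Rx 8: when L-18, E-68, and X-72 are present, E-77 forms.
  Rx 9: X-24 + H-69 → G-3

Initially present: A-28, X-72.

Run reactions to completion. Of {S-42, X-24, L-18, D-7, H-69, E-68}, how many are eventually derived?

A-28 and X-72 present → E-68 forms (Rx 6).
E-68 present → X-24 forms (Rx 1).
X-24 and X-72 present → L-18 forms (Rx 4).
S-42 would need D-7 and E-77 (Rx 2), but D-7 never forms.
X-24: reached.
L-18: reached.
D-7 would need S-42 (Rx 3), but S-42 never forms.
H-69 would need S-42 and A-28 (Rx 5), but S-42 never forms.
E-68: reached.
Reached: X-24, L-18, and E-68 — 3 of the 6.

3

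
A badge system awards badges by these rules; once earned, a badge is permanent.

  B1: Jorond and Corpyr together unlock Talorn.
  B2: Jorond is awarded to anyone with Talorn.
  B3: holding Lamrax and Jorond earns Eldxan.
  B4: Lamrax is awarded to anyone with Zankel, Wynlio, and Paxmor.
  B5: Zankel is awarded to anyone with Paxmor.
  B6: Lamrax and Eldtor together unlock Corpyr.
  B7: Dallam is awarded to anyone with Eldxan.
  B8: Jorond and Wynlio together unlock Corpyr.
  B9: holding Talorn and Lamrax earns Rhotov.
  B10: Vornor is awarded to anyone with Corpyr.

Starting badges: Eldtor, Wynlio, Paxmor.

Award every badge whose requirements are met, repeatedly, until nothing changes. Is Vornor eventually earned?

With Paxmor, Zankel is earned (B5).
With Zankel, Wynlio, and Paxmor, Lamrax is earned (B4).
With Lamrax and Eldtor, Corpyr is earned (B6).
With Corpyr, Vornor is earned (B10).

Yes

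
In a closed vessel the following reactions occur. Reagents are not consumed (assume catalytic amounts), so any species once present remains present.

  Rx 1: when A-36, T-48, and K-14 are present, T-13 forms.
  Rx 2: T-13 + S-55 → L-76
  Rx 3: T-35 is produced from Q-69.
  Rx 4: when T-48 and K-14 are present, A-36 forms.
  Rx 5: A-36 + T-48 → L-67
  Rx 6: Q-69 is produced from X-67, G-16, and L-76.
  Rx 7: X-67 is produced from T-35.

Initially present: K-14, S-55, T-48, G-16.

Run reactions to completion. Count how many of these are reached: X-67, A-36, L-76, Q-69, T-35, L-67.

T-48 and K-14 present → A-36 forms (Rx 4).
A-36, T-48, and K-14 present → T-13 forms (Rx 1).
A-36 and T-48 present → L-67 forms (Rx 5).
T-13 and S-55 present → L-76 forms (Rx 2).
X-67 would need T-35 (Rx 7), but T-35 never forms.
A-36: reached.
L-76: reached.
Q-69 would need X-67, G-16, and L-76 (Rx 6), but X-67 never forms.
T-35 would need Q-69 (Rx 3), but Q-69 never forms.
L-67: reached.
Reached: A-36, L-76, and L-67 — 3 of the 6.

3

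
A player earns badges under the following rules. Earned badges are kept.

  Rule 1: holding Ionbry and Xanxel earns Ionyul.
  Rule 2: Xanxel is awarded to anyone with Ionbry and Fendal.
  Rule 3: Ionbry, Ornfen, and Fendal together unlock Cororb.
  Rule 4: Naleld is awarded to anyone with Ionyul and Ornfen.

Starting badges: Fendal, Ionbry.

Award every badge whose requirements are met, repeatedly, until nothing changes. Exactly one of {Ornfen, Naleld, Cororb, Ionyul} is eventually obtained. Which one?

With Ionbry and Fendal, Xanxel is earned (Rule 2).
With Ionbry and Xanxel, Ionyul is earned (Rule 1).
Naleld would need Ionyul and Ornfen (Rule 4), but Ornfen is never earned. No rule produces Ornfen, and it is not given. Cororb would need Ionbry, Ornfen, and Fendal (Rule 3), but Ornfen is never earned.

Ionyul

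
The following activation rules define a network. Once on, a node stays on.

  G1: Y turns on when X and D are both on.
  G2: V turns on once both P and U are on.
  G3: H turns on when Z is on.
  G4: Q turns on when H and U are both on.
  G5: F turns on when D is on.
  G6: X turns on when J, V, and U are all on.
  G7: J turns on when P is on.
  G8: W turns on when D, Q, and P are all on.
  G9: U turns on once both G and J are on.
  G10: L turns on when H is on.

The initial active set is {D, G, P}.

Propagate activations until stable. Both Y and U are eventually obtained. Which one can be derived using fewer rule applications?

U

U: P is on, so J turns on (G7). G9: G and J on → U on. [2 rule applications]
Y: G7: P on → J on. G9: G and J on → U on. G2: P and U on → V on. G6: J, V, and U on → X on. X and D are on, so Y turns on (G1). [5 rule applications]
U needs fewer.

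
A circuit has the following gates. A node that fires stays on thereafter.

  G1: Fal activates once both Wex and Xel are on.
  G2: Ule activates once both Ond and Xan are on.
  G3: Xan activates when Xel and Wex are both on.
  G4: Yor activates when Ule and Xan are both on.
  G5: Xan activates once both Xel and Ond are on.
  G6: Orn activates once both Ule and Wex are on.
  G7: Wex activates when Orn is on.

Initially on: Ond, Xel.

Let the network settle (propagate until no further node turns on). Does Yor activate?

G5: Xel and Ond on → Xan on.
G2: Ond and Xan on → Ule on.
G4: Ule and Xan on → Yor on.

Yes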